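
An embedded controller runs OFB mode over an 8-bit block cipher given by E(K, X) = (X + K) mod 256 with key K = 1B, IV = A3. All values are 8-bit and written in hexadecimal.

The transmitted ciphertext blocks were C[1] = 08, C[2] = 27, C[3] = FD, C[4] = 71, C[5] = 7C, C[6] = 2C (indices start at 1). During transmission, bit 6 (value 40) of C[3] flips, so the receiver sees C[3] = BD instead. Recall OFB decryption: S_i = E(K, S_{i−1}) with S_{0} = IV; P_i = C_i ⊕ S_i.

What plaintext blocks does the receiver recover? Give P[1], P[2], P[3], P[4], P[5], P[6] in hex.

Only C[3] changed, to BD. In OFB, a change in C_i flips the same bit in P_i only; the keystream is unaffected. Decrypting the received ciphertext:
P[1]: S = E(K, A3) = BE; 08 ⊕ BE = B6.
P[2]: S = E(K, BE) = D9; 27 ⊕ D9 = FE.
P[3]: S = E(K, D9) = F4; BD ⊕ F4 = 49.
P[4]: S = E(K, F4) = 0F; 71 ⊕ 0F = 7E.
P[5]: S = E(K, 0F) = 2A; 7C ⊕ 2A = 56.
P[6]: S = E(K, 2A) = 45; 2C ⊕ 45 = 69.
Blocks that differ from the original plaintext: P[3].

P[1] = B6, P[2] = FE, P[3] = 49, P[4] = 7E, P[5] = 56, P[6] = 69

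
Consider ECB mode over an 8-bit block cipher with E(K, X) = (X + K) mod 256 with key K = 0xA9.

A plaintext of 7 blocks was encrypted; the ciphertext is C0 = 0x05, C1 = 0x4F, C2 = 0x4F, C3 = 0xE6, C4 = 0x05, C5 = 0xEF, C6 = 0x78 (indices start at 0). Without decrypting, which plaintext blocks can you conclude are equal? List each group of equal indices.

P0 = P4; P1 = P2

ECB encrypts each block independently with the same key, so equal ciphertext blocks imply equal plaintext blocks.
C0 = C4 = 0x05, so P0 = P4.
C1 = C2 = 0x4F, so P1 = P2.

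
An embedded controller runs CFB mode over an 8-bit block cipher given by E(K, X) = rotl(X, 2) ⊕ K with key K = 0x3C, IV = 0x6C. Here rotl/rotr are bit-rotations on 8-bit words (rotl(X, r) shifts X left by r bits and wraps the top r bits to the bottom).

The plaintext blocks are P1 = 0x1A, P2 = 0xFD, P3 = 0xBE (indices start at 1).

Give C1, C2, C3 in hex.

CFB encryption: C_i = P_i ⊕ E(K, C_{i−1}), with C_{0} = IV.
C1: E(K, 0x6C) = 0x8D; 0x1A ⊕ 0x8D = 0x97.
C2: E(K, 0x97) = 0x62; 0xFD ⊕ 0x62 = 0x9F.
C3: E(K, 0x9F) = 0x42; 0xBE ⊕ 0x42 = 0xFC.

C1 = 0x97, C2 = 0x9F, C3 = 0xFC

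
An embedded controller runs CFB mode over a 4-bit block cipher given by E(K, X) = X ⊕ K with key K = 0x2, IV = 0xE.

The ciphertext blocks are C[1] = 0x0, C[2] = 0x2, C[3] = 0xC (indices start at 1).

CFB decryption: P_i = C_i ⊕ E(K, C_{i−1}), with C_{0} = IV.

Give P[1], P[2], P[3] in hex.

P[1]: E(K, 0xE) = 0xC; 0x0 ⊕ 0xC = 0xC.
P[2]: E(K, 0x0) = 0x2; 0x2 ⊕ 0x2 = 0x0.
P[3]: E(K, 0x2) = 0x0; 0xC ⊕ 0x0 = 0xC.

P[1] = 0xC, P[2] = 0x0, P[3] = 0xC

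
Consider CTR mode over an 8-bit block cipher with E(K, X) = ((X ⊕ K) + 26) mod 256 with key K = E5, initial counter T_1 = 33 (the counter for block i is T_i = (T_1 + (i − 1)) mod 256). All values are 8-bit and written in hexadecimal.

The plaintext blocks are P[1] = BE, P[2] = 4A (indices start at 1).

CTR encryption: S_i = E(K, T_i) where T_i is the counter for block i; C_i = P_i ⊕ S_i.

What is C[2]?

C[2] = BD

C[1]: T = 33, S = E(K, T) = FC; BE ⊕ FC = 42.
C[2]: T = 34, S = E(K, T) = F7; 4A ⊕ F7 = BD.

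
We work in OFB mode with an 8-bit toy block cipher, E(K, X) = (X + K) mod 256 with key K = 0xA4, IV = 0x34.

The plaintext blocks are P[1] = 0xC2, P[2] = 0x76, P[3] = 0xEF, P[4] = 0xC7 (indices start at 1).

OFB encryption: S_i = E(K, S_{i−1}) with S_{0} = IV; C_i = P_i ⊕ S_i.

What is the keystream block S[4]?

0xC4

C[1]: S = E(K, 0x34) = 0xD8; 0xC2 ⊕ 0xD8 = 0x1A.
C[2]: S = E(K, 0xD8) = 0x7C; 0x76 ⊕ 0x7C = 0x0A.
C[3]: S = E(K, 0x7C) = 0x20; 0xEF ⊕ 0x20 = 0xCF.
C[4]: S = E(K, 0x20) = 0xC4; 0xC7 ⊕ 0xC4 = 0x03.
So S[4] = 0xC4.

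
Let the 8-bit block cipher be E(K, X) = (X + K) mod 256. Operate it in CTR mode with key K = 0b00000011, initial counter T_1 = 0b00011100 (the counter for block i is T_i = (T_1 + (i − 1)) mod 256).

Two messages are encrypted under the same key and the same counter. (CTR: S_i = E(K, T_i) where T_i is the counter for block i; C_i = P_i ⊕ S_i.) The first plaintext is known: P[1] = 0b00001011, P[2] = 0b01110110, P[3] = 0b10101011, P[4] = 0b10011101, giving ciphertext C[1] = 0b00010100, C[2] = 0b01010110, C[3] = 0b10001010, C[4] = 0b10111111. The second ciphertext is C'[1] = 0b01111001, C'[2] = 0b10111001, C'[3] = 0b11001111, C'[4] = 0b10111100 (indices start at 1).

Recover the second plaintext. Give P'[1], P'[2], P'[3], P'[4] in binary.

P'[1] = 0b01100110, P'[2] = 0b10011001, P'[3] = 0b11101110, P'[4] = 0b10011110

In CTR with a reused counter, both messages share the same keystream S_i, so C_i ⊕ C'_i = P_i ⊕ P'_i and thus P'_i = P_i ⊕ C_i ⊕ C'_i.
P'[1]: 0b00001011 ⊕ 0b00010100 ⊕ 0b01111001 = 0b01100110.
P'[2]: 0b01110110 ⊕ 0b01010110 ⊕ 0b10111001 = 0b10011001.
P'[3]: 0b10101011 ⊕ 0b10001010 ⊕ 0b11001111 = 0b11101110.
P'[4]: 0b10011101 ⊕ 0b10111111 ⊕ 0b10111100 = 0b10011110.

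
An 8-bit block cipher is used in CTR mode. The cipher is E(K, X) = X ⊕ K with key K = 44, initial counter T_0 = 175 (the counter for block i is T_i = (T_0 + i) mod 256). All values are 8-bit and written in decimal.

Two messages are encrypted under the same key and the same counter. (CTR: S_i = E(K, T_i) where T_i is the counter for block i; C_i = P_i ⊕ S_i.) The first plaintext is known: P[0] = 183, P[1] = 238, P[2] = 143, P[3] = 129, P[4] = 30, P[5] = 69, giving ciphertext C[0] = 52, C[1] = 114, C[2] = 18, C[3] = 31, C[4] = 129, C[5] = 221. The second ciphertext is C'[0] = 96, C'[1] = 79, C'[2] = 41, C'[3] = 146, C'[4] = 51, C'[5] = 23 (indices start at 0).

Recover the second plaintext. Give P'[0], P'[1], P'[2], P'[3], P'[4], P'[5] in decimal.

P'[0] = 227, P'[1] = 211, P'[2] = 180, P'[3] = 12, P'[4] = 172, P'[5] = 143

In CTR with a reused counter, both messages share the same keystream S_i, so C_i ⊕ C'_i = P_i ⊕ P'_i and thus P'_i = P_i ⊕ C_i ⊕ C'_i.
P'[0]: 183 ⊕ 52 ⊕ 96 = 227.
P'[1]: 238 ⊕ 114 ⊕ 79 = 211.
P'[2]: 143 ⊕ 18 ⊕ 41 = 180.
P'[3]: 129 ⊕ 31 ⊕ 146 = 12.
P'[4]: 30 ⊕ 129 ⊕ 51 = 172.
P'[5]: 69 ⊕ 221 ⊕ 23 = 143.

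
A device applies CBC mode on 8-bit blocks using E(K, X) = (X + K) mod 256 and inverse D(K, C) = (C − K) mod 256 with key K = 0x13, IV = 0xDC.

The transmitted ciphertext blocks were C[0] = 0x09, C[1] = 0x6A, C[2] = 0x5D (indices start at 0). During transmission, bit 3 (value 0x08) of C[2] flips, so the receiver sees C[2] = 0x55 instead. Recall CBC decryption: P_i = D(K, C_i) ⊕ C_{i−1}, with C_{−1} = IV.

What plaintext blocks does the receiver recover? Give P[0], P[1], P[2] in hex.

Only C[2] changed, to 0x55. In CBC, a change in C_i garbles P_i and flips the same bit in P_{i+1}. Decrypting the received ciphertext:
P[0]: D(K, 0x09) = 0xF6; 0xF6 ⊕ 0xDC = 0x2A.
P[1]: D(K, 0x6A) = 0x57; 0x57 ⊕ 0x09 = 0x5E.
P[2]: D(K, 0x55) = 0x42; 0x42 ⊕ 0x6A = 0x28.
Blocks that differ from the original plaintext: P[2].

P[0] = 0x2A, P[1] = 0x5E, P[2] = 0x28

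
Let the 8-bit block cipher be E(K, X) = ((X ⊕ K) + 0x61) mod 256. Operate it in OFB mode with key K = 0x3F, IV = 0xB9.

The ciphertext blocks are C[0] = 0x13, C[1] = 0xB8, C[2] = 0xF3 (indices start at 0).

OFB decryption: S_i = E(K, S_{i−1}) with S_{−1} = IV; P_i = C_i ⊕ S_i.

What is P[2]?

P[0]: S = E(K, 0xB9) = 0xE7; 0x13 ⊕ 0xE7 = 0xF4.
P[1]: S = E(K, 0xE7) = 0x39; 0xB8 ⊕ 0x39 = 0x81.
P[2]: S = E(K, 0x39) = 0x67; 0xF3 ⊕ 0x67 = 0x94.

P[2] = 0x94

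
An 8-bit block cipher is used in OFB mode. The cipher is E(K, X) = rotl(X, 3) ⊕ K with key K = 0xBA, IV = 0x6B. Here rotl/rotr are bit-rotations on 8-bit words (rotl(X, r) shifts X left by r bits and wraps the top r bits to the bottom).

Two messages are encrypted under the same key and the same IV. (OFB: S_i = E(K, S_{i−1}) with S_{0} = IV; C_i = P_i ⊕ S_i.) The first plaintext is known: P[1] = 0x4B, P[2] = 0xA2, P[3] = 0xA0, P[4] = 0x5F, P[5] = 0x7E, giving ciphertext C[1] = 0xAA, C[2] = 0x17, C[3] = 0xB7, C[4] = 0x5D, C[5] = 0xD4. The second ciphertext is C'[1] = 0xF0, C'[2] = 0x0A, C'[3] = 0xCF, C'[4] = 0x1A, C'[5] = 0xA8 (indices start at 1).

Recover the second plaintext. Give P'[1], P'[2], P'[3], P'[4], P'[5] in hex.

In OFB with a reused IV, both messages share the same keystream S_i, so C_i ⊕ C'_i = P_i ⊕ P'_i and thus P'_i = P_i ⊕ C_i ⊕ C'_i.
P'[1]: 0x4B ⊕ 0xAA ⊕ 0xF0 = 0x11.
P'[2]: 0xA2 ⊕ 0x17 ⊕ 0x0A = 0xBF.
P'[3]: 0xA0 ⊕ 0xB7 ⊕ 0xCF = 0xD8.
P'[4]: 0x5F ⊕ 0x5D ⊕ 0x1A = 0x18.
P'[5]: 0x7E ⊕ 0xD4 ⊕ 0xA8 = 0x02.

P'[1] = 0x11, P'[2] = 0xBF, P'[3] = 0xD8, P'[4] = 0x18, P'[5] = 0x02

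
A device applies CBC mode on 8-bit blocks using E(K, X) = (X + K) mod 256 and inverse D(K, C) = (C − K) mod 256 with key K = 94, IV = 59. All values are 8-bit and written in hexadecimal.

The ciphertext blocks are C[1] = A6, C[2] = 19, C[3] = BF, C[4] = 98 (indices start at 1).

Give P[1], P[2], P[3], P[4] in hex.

P[1] = 4B, P[2] = 23, P[3] = 32, P[4] = BB

CBC decryption: P_i = D(K, C_i) ⊕ C_{i−1}, with C_{0} = IV.
P[1]: D(K, A6) = 12; 12 ⊕ 59 = 4B.
P[2]: D(K, 19) = 85; 85 ⊕ A6 = 23.
P[3]: D(K, BF) = 2B; 2B ⊕ 19 = 32.
P[4]: D(K, 98) = 04; 04 ⊕ BF = BB.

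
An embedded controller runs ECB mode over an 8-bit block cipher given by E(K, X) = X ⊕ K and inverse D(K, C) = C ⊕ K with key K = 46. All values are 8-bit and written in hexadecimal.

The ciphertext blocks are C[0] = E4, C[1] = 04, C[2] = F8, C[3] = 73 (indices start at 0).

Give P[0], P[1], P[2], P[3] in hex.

P[0] = A2, P[1] = 42, P[2] = BE, P[3] = 35

ECB decryption: P_i = D(K, C_i).
P[0]: D(K, E4) = A2.
P[1]: D(K, 04) = 42.
P[2]: D(K, F8) = BE.
P[3]: D(K, 73) = 35.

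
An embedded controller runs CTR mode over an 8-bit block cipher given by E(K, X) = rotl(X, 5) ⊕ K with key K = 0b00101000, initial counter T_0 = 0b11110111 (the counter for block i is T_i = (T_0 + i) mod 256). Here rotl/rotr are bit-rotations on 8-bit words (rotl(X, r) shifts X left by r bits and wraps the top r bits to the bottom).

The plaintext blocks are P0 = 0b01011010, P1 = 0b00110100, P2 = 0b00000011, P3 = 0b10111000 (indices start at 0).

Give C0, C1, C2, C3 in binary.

CTR encryption: S_i = E(K, T_i) where T_i is the counter for block i; C_i = P_i ⊕ S_i.
C0: T = 0b11110111, S = E(K, T) = 0b11010110; 0b01011010 ⊕ 0b11010110 = 0b10001100.
C1: T = 0b11111000, S = E(K, T) = 0b00110111; 0b00110100 ⊕ 0b00110111 = 0b00000011.
C2: T = 0b11111001, S = E(K, T) = 0b00010111; 0b00000011 ⊕ 0b00010111 = 0b00010100.
C3: T = 0b11111010, S = E(K, T) = 0b01110111; 0b10111000 ⊕ 0b01110111 = 0b11001111.

C0 = 0b10001100, C1 = 0b00000011, C2 = 0b00010100, C3 = 0b11001111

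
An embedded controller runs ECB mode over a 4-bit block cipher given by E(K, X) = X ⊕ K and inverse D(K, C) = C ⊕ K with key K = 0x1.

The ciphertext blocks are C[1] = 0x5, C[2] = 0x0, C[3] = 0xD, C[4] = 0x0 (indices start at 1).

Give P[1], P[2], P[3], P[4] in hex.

P[1] = 0x4, P[2] = 0x1, P[3] = 0xC, P[4] = 0x1

ECB decryption: P_i = D(K, C_i).
P[1]: D(K, 0x5) = 0x4.
P[2]: D(K, 0x0) = 0x1.
P[3]: D(K, 0xD) = 0xC.
P[4]: D(K, 0x0) = 0x1.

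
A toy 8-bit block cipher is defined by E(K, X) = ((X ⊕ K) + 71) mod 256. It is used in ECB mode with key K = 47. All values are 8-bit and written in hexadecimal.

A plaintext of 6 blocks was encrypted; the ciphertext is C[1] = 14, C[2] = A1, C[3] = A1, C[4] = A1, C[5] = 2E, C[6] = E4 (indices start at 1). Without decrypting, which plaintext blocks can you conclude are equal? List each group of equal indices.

ECB encrypts each block independently with the same key, so equal ciphertext blocks imply equal plaintext blocks.
C[2] = C[3] = C[4] = A1, so P[2] = P[3] = P[4].

P[2] = P[3] = P[4]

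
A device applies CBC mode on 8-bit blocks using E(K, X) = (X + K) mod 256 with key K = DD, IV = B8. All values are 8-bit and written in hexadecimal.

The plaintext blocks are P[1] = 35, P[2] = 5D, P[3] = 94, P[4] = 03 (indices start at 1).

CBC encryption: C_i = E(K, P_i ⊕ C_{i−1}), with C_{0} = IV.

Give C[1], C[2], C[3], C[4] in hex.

C[1]: P[1] ⊕ B8 = 8D; E(K, 8D) = 6A.
C[2]: P[2] ⊕ 6A = 37; E(K, 37) = 14.
C[3]: P[3] ⊕ 14 = 80; E(K, 80) = 5D.
C[4]: P[4] ⊕ 5D = 5E; E(K, 5E) = 3B.

C[1] = 6A, C[2] = 14, C[3] = 5D, C[4] = 3B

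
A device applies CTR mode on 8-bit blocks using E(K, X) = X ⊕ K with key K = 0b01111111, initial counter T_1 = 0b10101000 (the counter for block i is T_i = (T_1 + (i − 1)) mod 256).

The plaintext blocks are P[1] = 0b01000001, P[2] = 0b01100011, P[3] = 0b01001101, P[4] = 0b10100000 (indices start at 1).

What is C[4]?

CTR encryption: S_i = E(K, T_i) where T_i is the counter for block i; C_i = P_i ⊕ S_i.
C[1]: T = 0b10101000, S = E(K, T) = 0b11010111; 0b01000001 ⊕ 0b11010111 = 0b10010110.
C[2]: T = 0b10101001, S = E(K, T) = 0b11010110; 0b01100011 ⊕ 0b11010110 = 0b10110101.
C[3]: T = 0b10101010, S = E(K, T) = 0b11010101; 0b01001101 ⊕ 0b11010101 = 0b10011000.
C[4]: T = 0b10101011, S = E(K, T) = 0b11010100; 0b10100000 ⊕ 0b11010100 = 0b01110100.

C[4] = 0b01110100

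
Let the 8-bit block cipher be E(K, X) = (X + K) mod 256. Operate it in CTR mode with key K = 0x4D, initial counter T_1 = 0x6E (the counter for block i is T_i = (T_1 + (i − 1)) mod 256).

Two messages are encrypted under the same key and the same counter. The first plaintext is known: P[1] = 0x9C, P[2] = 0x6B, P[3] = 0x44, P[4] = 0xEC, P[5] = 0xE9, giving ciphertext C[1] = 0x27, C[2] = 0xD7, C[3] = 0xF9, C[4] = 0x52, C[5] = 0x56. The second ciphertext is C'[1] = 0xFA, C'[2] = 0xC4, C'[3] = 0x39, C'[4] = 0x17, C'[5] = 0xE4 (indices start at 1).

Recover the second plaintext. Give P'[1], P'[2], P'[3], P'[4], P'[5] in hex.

P'[1] = 0x41, P'[2] = 0x78, P'[3] = 0x84, P'[4] = 0xA9, P'[5] = 0x5B

In CTR with a reused counter, both messages share the same keystream S_i, so C_i ⊕ C'_i = P_i ⊕ P'_i and thus P'_i = P_i ⊕ C_i ⊕ C'_i.
P'[1]: 0x9C ⊕ 0x27 ⊕ 0xFA = 0x41.
P'[2]: 0x6B ⊕ 0xD7 ⊕ 0xC4 = 0x78.
P'[3]: 0x44 ⊕ 0xF9 ⊕ 0x39 = 0x84.
P'[4]: 0xEC ⊕ 0x52 ⊕ 0x17 = 0xA9.
P'[5]: 0xE9 ⊕ 0x56 ⊕ 0xE4 = 0x5B.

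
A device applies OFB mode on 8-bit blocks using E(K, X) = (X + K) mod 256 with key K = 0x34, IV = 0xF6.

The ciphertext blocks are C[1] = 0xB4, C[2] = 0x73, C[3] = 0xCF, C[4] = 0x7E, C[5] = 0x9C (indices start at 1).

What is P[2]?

P[2] = 0x2D

OFB decryption: S_i = E(K, S_{i−1}) with S_{0} = IV; P_i = C_i ⊕ S_i.
P[1]: S = E(K, 0xF6) = 0x2A; 0xB4 ⊕ 0x2A = 0x9E.
P[2]: S = E(K, 0x2A) = 0x5E; 0x73 ⊕ 0x5E = 0x2D.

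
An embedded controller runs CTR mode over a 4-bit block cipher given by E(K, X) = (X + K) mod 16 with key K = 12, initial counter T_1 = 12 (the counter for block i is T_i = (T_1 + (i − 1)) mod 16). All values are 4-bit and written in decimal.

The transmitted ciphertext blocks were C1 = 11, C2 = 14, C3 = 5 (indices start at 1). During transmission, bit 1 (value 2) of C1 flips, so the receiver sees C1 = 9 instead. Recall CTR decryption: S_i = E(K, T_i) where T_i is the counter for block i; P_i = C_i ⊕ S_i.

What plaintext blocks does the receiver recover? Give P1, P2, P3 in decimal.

P1 = 1, P2 = 7, P3 = 15

Only C1 changed, to 9. In CTR, a change in C_i flips the same bit in P_i only; the keystream is unaffected. Decrypting the received ciphertext:
P1: T = 12, S = E(K, T) = 8; 9 ⊕ 8 = 1.
P2: T = 13, S = E(K, T) = 9; 14 ⊕ 9 = 7.
P3: T = 14, S = E(K, T) = 10; 5 ⊕ 10 = 15.
Blocks that differ from the original plaintext: P1.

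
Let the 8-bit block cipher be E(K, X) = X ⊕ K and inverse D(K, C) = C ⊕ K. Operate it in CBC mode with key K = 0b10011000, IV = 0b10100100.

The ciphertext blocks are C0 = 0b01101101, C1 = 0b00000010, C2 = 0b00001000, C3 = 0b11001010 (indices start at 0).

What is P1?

P1 = 0b11110111

CBC decryption: P_i = D(K, C_i) ⊕ C_{i−1}, with C_{−1} = IV.
P1: D(K, 0b00000010) = 0b10011010; 0b10011010 ⊕ 0b01101101 = 0b11110111.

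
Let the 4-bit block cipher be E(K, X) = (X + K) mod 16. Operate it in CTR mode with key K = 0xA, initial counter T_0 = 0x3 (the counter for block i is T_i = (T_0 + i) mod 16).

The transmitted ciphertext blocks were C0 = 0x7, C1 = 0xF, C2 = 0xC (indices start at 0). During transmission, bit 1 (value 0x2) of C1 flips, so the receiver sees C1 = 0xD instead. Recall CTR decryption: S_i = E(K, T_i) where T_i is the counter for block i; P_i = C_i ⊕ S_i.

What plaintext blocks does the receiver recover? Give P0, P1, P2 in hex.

P0 = 0xA, P1 = 0x3, P2 = 0x3

Only C1 changed, to 0xD. In CTR, a change in C_i flips the same bit in P_i only; the keystream is unaffected. Decrypting the received ciphertext:
P0: T = 0x3, S = E(K, T) = 0xD; 0x7 ⊕ 0xD = 0xA.
P1: T = 0x4, S = E(K, T) = 0xE; 0xD ⊕ 0xE = 0x3.
P2: T = 0x5, S = E(K, T) = 0xF; 0xC ⊕ 0xF = 0x3.
Blocks that differ from the original plaintext: P1.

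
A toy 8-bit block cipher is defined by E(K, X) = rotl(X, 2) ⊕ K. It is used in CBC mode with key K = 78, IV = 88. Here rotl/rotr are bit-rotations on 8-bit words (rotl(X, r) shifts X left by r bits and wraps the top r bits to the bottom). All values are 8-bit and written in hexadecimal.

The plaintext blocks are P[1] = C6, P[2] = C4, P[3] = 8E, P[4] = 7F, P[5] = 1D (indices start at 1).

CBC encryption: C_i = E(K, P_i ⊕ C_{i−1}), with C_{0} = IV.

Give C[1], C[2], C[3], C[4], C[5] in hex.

C[1]: P[1] ⊕ 88 = 4E; E(K, 4E) = 41.
C[2]: P[2] ⊕ 41 = 85; E(K, 85) = 6E.
C[3]: P[3] ⊕ 6E = E0; E(K, E0) = FB.
C[4]: P[4] ⊕ FB = 84; E(K, 84) = 6A.
C[5]: P[5] ⊕ 6A = 77; E(K, 77) = A5.

C[1] = 41, C[2] = 6E, C[3] = FB, C[4] = 6A, C[5] = A5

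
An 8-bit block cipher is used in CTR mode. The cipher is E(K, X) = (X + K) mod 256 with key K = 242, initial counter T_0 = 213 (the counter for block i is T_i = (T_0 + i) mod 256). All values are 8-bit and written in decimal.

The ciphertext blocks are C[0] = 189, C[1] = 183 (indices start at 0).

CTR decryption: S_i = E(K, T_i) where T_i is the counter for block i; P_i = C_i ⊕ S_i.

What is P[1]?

P[1] = 127

P[1]: T = 214, S = E(K, T) = 200; 183 ⊕ 200 = 127.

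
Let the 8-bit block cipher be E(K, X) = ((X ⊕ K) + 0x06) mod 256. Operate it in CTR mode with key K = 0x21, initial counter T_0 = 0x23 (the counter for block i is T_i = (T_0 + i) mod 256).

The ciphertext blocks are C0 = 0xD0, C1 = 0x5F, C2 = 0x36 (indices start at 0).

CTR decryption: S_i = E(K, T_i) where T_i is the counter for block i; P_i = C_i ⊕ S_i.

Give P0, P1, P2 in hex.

P0 = 0xD8, P1 = 0x54, P2 = 0x3C

P0: T = 0x23, S = E(K, T) = 0x08; 0xD0 ⊕ 0x08 = 0xD8.
P1: T = 0x24, S = E(K, T) = 0x0B; 0x5F ⊕ 0x0B = 0x54.
P2: T = 0x25, S = E(K, T) = 0x0A; 0x36 ⊕ 0x0A = 0x3C.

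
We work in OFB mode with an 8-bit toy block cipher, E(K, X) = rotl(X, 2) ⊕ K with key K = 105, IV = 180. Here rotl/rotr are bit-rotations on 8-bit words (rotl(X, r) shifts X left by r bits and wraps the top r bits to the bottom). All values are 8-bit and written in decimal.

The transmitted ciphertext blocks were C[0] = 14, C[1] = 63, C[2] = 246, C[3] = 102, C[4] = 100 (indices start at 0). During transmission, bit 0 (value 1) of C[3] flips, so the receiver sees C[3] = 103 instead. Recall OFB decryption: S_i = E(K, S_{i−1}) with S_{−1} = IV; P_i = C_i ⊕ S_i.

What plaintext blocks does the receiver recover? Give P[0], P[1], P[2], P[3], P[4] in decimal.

P[0] = 181, P[1] = 184, P[2] = 129, P[3] = 211, P[4] = 223

Only C[3] changed, to 103. In OFB, a change in C_i flips the same bit in P_i only; the keystream is unaffected. Decrypting the received ciphertext:
P[0]: S = E(K, 180) = 187; 14 ⊕ 187 = 181.
P[1]: S = E(K, 187) = 135; 63 ⊕ 135 = 184.
P[2]: S = E(K, 135) = 119; 246 ⊕ 119 = 129.
P[3]: S = E(K, 119) = 180; 103 ⊕ 180 = 211.
P[4]: S = E(K, 180) = 187; 100 ⊕ 187 = 223.
Blocks that differ from the original plaintext: P[3].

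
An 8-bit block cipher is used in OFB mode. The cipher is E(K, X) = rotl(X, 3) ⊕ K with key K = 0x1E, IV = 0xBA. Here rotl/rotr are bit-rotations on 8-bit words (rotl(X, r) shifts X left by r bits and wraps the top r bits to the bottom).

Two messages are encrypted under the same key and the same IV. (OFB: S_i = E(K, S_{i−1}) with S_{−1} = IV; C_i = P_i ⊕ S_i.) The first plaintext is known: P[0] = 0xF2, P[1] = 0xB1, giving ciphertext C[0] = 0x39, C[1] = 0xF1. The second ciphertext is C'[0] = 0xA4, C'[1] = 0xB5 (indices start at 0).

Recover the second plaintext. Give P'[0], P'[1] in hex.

In OFB with a reused IV, both messages share the same keystream S_i, so C_i ⊕ C'_i = P_i ⊕ P'_i and thus P'_i = P_i ⊕ C_i ⊕ C'_i.
P'[0]: 0xF2 ⊕ 0x39 ⊕ 0xA4 = 0x6F.
P'[1]: 0xB1 ⊕ 0xF1 ⊕ 0xB5 = 0xF5.

P'[0] = 0x6F, P'[1] = 0xF5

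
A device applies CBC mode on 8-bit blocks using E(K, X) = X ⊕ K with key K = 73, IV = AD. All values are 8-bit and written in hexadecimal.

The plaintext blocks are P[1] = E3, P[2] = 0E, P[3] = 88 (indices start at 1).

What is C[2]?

C[2] = 40

CBC encryption: C_i = E(K, P_i ⊕ C_{i−1}), with C_{0} = IV.
C[1]: P[1] ⊕ AD = 4E; E(K, 4E) = 3D.
C[2]: P[2] ⊕ 3D = 33; E(K, 33) = 40.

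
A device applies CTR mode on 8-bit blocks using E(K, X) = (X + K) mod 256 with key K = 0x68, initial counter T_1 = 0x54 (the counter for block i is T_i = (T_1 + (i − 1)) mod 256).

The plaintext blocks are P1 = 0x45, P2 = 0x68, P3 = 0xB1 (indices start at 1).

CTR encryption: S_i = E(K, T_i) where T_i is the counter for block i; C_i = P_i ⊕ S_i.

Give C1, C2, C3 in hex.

C1: T = 0x54, S = E(K, T) = 0xBC; 0x45 ⊕ 0xBC = 0xF9.
C2: T = 0x55, S = E(K, T) = 0xBD; 0x68 ⊕ 0xBD = 0xD5.
C3: T = 0x56, S = E(K, T) = 0xBE; 0xB1 ⊕ 0xBE = 0x0F.

C1 = 0xF9, C2 = 0xD5, C3 = 0x0F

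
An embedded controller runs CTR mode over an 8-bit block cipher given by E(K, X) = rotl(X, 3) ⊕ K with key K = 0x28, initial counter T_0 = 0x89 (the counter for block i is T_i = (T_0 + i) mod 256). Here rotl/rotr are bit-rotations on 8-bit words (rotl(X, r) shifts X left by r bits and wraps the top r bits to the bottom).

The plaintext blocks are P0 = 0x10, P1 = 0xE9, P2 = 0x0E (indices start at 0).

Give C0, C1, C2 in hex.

CTR encryption: S_i = E(K, T_i) where T_i is the counter for block i; C_i = P_i ⊕ S_i.
C0: T = 0x89, S = E(K, T) = 0x64; 0x10 ⊕ 0x64 = 0x74.
C1: T = 0x8A, S = E(K, T) = 0x7C; 0xE9 ⊕ 0x7C = 0x95.
C2: T = 0x8B, S = E(K, T) = 0x74; 0x0E ⊕ 0x74 = 0x7A.

C0 = 0x74, C1 = 0x95, C2 = 0x7A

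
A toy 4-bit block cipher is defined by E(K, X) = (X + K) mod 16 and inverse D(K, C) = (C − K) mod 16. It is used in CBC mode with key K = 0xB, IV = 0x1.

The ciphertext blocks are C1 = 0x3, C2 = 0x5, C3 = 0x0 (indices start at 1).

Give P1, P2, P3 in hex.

P1 = 0x9, P2 = 0x9, P3 = 0x0

CBC decryption: P_i = D(K, C_i) ⊕ C_{i−1}, with C_{0} = IV.
P1: D(K, 0x3) = 0x8; 0x8 ⊕ 0x1 = 0x9.
P2: D(K, 0x5) = 0xA; 0xA ⊕ 0x3 = 0x9.
P3: D(K, 0x0) = 0x5; 0x5 ⊕ 0x5 = 0x0.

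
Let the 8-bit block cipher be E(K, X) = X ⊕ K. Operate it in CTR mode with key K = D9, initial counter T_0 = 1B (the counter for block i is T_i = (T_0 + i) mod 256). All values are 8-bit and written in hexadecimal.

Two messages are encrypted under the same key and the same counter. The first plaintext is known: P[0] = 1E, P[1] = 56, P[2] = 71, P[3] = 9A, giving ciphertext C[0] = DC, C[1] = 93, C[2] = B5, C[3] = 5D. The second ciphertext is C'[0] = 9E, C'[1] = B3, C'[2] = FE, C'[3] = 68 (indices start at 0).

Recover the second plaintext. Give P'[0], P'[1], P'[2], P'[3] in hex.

In CTR with a reused counter, both messages share the same keystream S_i, so C_i ⊕ C'_i = P_i ⊕ P'_i and thus P'_i = P_i ⊕ C_i ⊕ C'_i.
P'[0]: 1E ⊕ DC ⊕ 9E = 5C.
P'[1]: 56 ⊕ 93 ⊕ B3 = 76.
P'[2]: 71 ⊕ B5 ⊕ FE = 3A.
P'[3]: 9A ⊕ 5D ⊕ 68 = AF.

P'[0] = 5C, P'[1] = 76, P'[2] = 3A, P'[3] = AF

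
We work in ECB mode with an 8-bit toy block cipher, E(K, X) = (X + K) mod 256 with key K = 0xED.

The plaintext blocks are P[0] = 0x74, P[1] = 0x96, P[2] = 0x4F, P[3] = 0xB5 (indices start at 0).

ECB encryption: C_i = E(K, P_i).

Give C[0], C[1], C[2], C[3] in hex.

C[0]: E(K, 0x74) = 0x61.
C[1]: E(K, 0x96) = 0x83.
C[2]: E(K, 0x4F) = 0x3C.
C[3]: E(K, 0xB5) = 0xA2.

C[0] = 0x61, C[1] = 0x83, C[2] = 0x3C, C[3] = 0xA2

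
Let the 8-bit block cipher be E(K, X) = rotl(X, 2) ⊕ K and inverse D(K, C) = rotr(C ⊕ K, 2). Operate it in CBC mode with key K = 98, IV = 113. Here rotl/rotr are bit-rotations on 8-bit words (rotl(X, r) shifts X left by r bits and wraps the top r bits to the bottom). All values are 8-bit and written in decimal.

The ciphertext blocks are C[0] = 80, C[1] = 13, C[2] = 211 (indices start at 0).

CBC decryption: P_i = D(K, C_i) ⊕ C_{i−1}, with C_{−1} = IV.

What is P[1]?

P[1]: D(K, 13) = 219; 219 ⊕ 80 = 139.

P[1] = 139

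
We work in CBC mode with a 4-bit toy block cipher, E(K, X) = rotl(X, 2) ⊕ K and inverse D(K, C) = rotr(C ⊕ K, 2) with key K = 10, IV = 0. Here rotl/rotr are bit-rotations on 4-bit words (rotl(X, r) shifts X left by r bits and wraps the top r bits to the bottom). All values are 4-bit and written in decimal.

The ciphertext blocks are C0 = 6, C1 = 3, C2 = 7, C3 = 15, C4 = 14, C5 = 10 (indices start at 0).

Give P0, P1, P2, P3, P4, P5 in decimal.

P0 = 3, P1 = 0, P2 = 4, P3 = 2, P4 = 14, P5 = 14

CBC decryption: P_i = D(K, C_i) ⊕ C_{i−1}, with C_{−1} = IV.
P0: D(K, 6) = 3; 3 ⊕ 0 = 3.
P1: D(K, 3) = 6; 6 ⊕ 6 = 0.
P2: D(K, 7) = 7; 7 ⊕ 3 = 4.
P3: D(K, 15) = 5; 5 ⊕ 7 = 2.
P4: D(K, 14) = 1; 1 ⊕ 15 = 14.
P5: D(K, 10) = 0; 0 ⊕ 14 = 14.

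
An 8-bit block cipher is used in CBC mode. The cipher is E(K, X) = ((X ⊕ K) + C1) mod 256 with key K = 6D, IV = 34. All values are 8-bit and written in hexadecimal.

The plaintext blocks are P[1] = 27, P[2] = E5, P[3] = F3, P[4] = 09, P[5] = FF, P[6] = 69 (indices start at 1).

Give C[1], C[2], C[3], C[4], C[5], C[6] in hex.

CBC encryption: C_i = E(K, P_i ⊕ C_{i−1}), with C_{0} = IV.
C[1]: P[1] ⊕ 34 = 13; E(K, 13) = 3F.
C[2]: P[2] ⊕ 3F = DA; E(K, DA) = 78.
C[3]: P[3] ⊕ 78 = 8B; E(K, 8B) = A7.
C[4]: P[4] ⊕ A7 = AE; E(K, AE) = 84.
C[5]: P[5] ⊕ 84 = 7B; E(K, 7B) = D7.
C[6]: P[6] ⊕ D7 = BE; E(K, BE) = 94.

C[1] = 3F, C[2] = 78, C[3] = A7, C[4] = 84, C[5] = D7, C[6] = 94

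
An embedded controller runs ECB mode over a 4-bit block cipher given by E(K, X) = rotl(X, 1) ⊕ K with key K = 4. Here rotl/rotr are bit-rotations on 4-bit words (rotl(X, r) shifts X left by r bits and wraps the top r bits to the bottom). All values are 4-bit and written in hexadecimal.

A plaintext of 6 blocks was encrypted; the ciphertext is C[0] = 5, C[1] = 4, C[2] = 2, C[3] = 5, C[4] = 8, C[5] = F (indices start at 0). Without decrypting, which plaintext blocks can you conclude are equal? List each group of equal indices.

P[0] = P[3]

ECB encrypts each block independently with the same key, so equal ciphertext blocks imply equal plaintext blocks.
C[0] = C[3] = 5, so P[0] = P[3].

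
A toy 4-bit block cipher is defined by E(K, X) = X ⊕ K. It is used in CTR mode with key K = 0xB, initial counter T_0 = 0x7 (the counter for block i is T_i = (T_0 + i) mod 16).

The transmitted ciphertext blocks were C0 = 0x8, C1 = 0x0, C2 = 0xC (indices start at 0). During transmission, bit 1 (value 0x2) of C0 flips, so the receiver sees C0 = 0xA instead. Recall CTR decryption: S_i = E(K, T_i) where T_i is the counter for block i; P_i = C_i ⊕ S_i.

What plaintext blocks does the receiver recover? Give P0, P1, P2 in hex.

P0 = 0x6, P1 = 0x3, P2 = 0xE

Only C0 changed, to 0xA. In CTR, a change in C_i flips the same bit in P_i only; the keystream is unaffected. Decrypting the received ciphertext:
P0: T = 0x7, S = E(K, T) = 0xC; 0xA ⊕ 0xC = 0x6.
P1: T = 0x8, S = E(K, T) = 0x3; 0x0 ⊕ 0x3 = 0x3.
P2: T = 0x9, S = E(K, T) = 0x2; 0xC ⊕ 0x2 = 0xE.
Blocks that differ from the original plaintext: P0.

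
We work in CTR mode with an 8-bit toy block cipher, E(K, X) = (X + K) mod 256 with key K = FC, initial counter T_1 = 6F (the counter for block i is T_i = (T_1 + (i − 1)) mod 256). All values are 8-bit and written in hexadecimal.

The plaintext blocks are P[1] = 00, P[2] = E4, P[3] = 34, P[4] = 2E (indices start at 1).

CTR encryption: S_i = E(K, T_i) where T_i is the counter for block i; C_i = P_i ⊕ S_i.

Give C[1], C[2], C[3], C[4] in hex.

C[1]: T = 6F, S = E(K, T) = 6B; 00 ⊕ 6B = 6B.
C[2]: T = 70, S = E(K, T) = 6C; E4 ⊕ 6C = 88.
C[3]: T = 71, S = E(K, T) = 6D; 34 ⊕ 6D = 59.
C[4]: T = 72, S = E(K, T) = 6E; 2E ⊕ 6E = 40.

C[1] = 6B, C[2] = 88, C[3] = 59, C[4] = 40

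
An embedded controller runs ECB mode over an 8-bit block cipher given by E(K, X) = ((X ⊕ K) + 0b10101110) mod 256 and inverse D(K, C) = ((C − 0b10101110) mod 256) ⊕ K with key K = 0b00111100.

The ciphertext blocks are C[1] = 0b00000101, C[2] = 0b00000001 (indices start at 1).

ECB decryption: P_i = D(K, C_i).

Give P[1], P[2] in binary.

P[1] = 0b01101011, P[2] = 0b01101111

P[1]: D(K, 0b00000101) = 0b01101011.
P[2]: D(K, 0b00000001) = 0b01101111.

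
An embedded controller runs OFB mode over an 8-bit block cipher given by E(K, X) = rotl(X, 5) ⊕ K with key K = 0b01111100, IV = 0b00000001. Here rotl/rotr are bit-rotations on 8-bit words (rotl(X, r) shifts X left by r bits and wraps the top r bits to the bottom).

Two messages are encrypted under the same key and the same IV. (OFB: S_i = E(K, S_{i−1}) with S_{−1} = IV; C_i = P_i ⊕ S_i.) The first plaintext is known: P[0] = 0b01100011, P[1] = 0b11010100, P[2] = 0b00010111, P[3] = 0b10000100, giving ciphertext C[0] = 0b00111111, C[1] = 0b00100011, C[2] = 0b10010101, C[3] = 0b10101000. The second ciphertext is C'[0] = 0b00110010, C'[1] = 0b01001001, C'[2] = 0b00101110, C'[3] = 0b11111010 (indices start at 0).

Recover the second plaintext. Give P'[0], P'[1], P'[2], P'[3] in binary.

P'[0] = 0b01101110, P'[1] = 0b10111110, P'[2] = 0b10101100, P'[3] = 0b11010110

In OFB with a reused IV, both messages share the same keystream S_i, so C_i ⊕ C'_i = P_i ⊕ P'_i and thus P'_i = P_i ⊕ C_i ⊕ C'_i.
P'[0]: 0b01100011 ⊕ 0b00111111 ⊕ 0b00110010 = 0b01101110.
P'[1]: 0b11010100 ⊕ 0b00100011 ⊕ 0b01001001 = 0b10111110.
P'[2]: 0b00010111 ⊕ 0b10010101 ⊕ 0b00101110 = 0b10101100.
P'[3]: 0b10000100 ⊕ 0b10101000 ⊕ 0b11111010 = 0b11010110.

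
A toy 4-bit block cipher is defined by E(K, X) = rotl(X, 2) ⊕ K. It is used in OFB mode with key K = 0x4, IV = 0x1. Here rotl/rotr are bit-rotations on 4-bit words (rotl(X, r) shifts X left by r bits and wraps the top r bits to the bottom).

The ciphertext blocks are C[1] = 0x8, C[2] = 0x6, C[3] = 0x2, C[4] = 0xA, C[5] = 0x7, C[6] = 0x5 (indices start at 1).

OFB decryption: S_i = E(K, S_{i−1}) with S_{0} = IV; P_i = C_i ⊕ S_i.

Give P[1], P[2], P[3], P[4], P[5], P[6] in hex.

P[1]: S = E(K, 0x1) = 0x0; 0x8 ⊕ 0x0 = 0x8.
P[2]: S = E(K, 0x0) = 0x4; 0x6 ⊕ 0x4 = 0x2.
P[3]: S = E(K, 0x4) = 0x5; 0x2 ⊕ 0x5 = 0x7.
P[4]: S = E(K, 0x5) = 0x1; 0xA ⊕ 0x1 = 0xB.
P[5]: S = E(K, 0x1) = 0x0; 0x7 ⊕ 0x0 = 0x7.
P[6]: S = E(K, 0x0) = 0x4; 0x5 ⊕ 0x4 = 0x1.

P[1] = 0x8, P[2] = 0x2, P[3] = 0x7, P[4] = 0xB, P[5] = 0x7, P[6] = 0x1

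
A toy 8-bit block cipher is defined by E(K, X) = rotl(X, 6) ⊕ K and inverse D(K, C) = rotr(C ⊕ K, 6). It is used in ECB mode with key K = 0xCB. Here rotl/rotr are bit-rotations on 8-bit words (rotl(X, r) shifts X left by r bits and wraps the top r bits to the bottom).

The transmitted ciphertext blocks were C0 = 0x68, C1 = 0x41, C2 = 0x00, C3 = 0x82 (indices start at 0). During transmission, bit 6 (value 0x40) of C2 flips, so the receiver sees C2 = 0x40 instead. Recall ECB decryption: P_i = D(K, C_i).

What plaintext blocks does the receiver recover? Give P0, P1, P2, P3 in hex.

Only C2 changed, to 0x40. In ECB, a change in C_i affects only P_i. Decrypting the received ciphertext:
P0: D(K, 0x68) = 0x8E.
P1: D(K, 0x41) = 0x2A.
P2: D(K, 0x40) = 0x2E.
P3: D(K, 0x82) = 0x25.
Blocks that differ from the original plaintext: P2.

P0 = 0x8E, P1 = 0x2A, P2 = 0x2E, P3 = 0x25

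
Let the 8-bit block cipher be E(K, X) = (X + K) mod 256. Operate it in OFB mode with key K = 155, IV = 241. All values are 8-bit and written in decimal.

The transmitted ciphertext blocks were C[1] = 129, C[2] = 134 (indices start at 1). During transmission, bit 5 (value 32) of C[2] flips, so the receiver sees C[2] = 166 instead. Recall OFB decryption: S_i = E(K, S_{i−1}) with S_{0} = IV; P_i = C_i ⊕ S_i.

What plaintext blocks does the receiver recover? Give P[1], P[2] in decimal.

Only C[2] changed, to 166. In OFB, a change in C_i flips the same bit in P_i only; the keystream is unaffected. Decrypting the received ciphertext:
P[1]: S = E(K, 241) = 140; 129 ⊕ 140 = 13.
P[2]: S = E(K, 140) = 39; 166 ⊕ 39 = 129.
Blocks that differ from the original plaintext: P[2].

P[1] = 13, P[2] = 129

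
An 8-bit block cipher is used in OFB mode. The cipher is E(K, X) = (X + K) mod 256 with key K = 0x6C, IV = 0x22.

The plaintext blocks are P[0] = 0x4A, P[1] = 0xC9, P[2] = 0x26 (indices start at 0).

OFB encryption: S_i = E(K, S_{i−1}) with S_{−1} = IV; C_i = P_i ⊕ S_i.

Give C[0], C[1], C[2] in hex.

C[0]: S = E(K, 0x22) = 0x8E; 0x4A ⊕ 0x8E = 0xC4.
C[1]: S = E(K, 0x8E) = 0xFA; 0xC9 ⊕ 0xFA = 0x33.
C[2]: S = E(K, 0xFA) = 0x66; 0x26 ⊕ 0x66 = 0x40.

C[0] = 0xC4, C[1] = 0x33, C[2] = 0x40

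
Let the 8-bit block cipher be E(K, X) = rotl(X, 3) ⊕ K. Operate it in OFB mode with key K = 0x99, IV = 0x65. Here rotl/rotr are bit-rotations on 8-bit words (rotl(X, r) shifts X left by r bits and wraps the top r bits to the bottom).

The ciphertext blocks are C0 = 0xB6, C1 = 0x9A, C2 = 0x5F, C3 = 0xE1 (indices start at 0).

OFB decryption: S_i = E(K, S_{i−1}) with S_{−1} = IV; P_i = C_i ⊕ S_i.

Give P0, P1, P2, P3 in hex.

P0 = 0x04, P1 = 0x96, P2 = 0xA6, P3 = 0xB7

P0: S = E(K, 0x65) = 0xB2; 0xB6 ⊕ 0xB2 = 0x04.
P1: S = E(K, 0xB2) = 0x0C; 0x9A ⊕ 0x0C = 0x96.
P2: S = E(K, 0x0C) = 0xF9; 0x5F ⊕ 0xF9 = 0xA6.
P3: S = E(K, 0xF9) = 0x56; 0xE1 ⊕ 0x56 = 0xB7.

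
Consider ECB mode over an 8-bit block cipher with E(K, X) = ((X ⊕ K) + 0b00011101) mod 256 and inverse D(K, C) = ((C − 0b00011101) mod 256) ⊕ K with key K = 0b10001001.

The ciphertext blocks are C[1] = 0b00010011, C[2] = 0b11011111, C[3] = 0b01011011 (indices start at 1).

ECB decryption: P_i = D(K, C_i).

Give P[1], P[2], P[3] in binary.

P[1] = 0b01111111, P[2] = 0b01001011, P[3] = 0b10110111

P[1]: D(K, 0b00010011) = 0b01111111.
P[2]: D(K, 0b11011111) = 0b01001011.
P[3]: D(K, 0b01011011) = 0b10110111.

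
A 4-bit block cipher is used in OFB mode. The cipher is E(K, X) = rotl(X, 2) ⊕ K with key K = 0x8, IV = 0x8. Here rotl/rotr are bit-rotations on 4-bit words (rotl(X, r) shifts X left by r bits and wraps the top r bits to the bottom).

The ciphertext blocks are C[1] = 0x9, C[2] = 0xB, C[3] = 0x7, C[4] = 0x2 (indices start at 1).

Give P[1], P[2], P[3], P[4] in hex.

OFB decryption: S_i = E(K, S_{i−1}) with S_{0} = IV; P_i = C_i ⊕ S_i.
P[1]: S = E(K, 0x8) = 0xA; 0x9 ⊕ 0xA = 0x3.
P[2]: S = E(K, 0xA) = 0x2; 0xB ⊕ 0x2 = 0x9.
P[3]: S = E(K, 0x2) = 0x0; 0x7 ⊕ 0x0 = 0x7.
P[4]: S = E(K, 0x0) = 0x8; 0x2 ⊕ 0x8 = 0xA.

P[1] = 0x3, P[2] = 0x9, P[3] = 0x7, P[4] = 0xA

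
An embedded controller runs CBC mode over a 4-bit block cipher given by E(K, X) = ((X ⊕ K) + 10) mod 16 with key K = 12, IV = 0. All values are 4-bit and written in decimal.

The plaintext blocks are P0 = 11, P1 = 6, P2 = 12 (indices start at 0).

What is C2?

C2 = 15

CBC encryption: C_i = E(K, P_i ⊕ C_{i−1}), with C_{−1} = IV.
C0: P0 ⊕ 0 = 11; E(K, 11) = 1.
C1: P1 ⊕ 1 = 7; E(K, 7) = 5.
C2: P2 ⊕ 5 = 9; E(K, 9) = 15.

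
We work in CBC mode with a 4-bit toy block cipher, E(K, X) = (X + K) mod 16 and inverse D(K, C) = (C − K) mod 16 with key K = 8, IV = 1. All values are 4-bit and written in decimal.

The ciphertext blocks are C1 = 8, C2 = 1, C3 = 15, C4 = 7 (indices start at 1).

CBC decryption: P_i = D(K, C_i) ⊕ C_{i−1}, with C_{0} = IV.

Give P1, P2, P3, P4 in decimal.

P1 = 1, P2 = 1, P3 = 6, P4 = 0

P1: D(K, 8) = 0; 0 ⊕ 1 = 1.
P2: D(K, 1) = 9; 9 ⊕ 8 = 1.
P3: D(K, 15) = 7; 7 ⊕ 1 = 6.
P4: D(K, 7) = 15; 15 ⊕ 15 = 0.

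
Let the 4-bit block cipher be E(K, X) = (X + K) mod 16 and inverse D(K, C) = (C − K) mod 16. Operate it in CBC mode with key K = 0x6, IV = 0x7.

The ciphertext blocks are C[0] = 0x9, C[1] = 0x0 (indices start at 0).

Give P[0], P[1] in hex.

P[0] = 0x4, P[1] = 0x3

CBC decryption: P_i = D(K, C_i) ⊕ C_{i−1}, with C_{−1} = IV.
P[0]: D(K, 0x9) = 0x3; 0x3 ⊕ 0x7 = 0x4.
P[1]: D(K, 0x0) = 0xA; 0xA ⊕ 0x9 = 0x3.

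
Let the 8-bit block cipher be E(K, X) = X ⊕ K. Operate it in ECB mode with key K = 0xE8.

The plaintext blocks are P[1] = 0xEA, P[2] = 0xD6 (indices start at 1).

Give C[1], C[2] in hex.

ECB encryption: C_i = E(K, P_i).
C[1]: E(K, 0xEA) = 0x02.
C[2]: E(K, 0xD6) = 0x3E.

C[1] = 0x02, C[2] = 0x3E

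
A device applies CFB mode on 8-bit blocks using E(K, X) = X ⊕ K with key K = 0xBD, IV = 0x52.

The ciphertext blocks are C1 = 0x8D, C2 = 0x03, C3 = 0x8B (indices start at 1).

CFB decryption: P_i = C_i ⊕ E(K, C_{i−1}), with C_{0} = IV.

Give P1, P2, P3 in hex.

P1 = 0x62, P2 = 0x33, P3 = 0x35

P1: E(K, 0x52) = 0xEF; 0x8D ⊕ 0xEF = 0x62.
P2: E(K, 0x8D) = 0x30; 0x03 ⊕ 0x30 = 0x33.
P3: E(K, 0x03) = 0xBE; 0x8B ⊕ 0xBE = 0x35.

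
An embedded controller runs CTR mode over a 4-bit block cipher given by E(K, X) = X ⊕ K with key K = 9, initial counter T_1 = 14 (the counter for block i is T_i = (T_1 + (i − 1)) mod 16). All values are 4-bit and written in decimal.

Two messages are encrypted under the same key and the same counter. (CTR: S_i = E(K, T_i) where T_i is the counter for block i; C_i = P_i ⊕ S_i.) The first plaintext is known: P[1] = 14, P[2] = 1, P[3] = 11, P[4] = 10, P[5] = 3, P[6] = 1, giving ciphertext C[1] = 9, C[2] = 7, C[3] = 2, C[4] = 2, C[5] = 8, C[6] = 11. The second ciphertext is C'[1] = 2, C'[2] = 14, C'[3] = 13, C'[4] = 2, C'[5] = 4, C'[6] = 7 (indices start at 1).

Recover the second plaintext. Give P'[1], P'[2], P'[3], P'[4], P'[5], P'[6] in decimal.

P'[1] = 5, P'[2] = 8, P'[3] = 4, P'[4] = 10, P'[5] = 15, P'[6] = 13

In CTR with a reused counter, both messages share the same keystream S_i, so C_i ⊕ C'_i = P_i ⊕ P'_i and thus P'_i = P_i ⊕ C_i ⊕ C'_i.
P'[1]: 14 ⊕ 9 ⊕ 2 = 5.
P'[2]: 1 ⊕ 7 ⊕ 14 = 8.
P'[3]: 11 ⊕ 2 ⊕ 13 = 4.
P'[4]: 10 ⊕ 2 ⊕ 2 = 10.
P'[5]: 3 ⊕ 8 ⊕ 4 = 15.
P'[6]: 1 ⊕ 11 ⊕ 7 = 13.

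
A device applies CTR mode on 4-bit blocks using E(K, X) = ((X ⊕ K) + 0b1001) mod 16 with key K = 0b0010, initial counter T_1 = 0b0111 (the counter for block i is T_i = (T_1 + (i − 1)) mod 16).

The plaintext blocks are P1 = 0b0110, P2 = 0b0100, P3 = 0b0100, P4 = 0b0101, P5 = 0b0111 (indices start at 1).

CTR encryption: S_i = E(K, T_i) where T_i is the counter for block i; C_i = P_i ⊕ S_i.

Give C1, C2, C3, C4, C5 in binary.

C1 = 0b1000, C2 = 0b0111, C3 = 0b0000, C4 = 0b0100, C5 = 0b0101

C1: T = 0b0111, S = E(K, T) = 0b1110; 0b0110 ⊕ 0b1110 = 0b1000.
C2: T = 0b1000, S = E(K, T) = 0b0011; 0b0100 ⊕ 0b0011 = 0b0111.
C3: T = 0b1001, S = E(K, T) = 0b0100; 0b0100 ⊕ 0b0100 = 0b0000.
C4: T = 0b1010, S = E(K, T) = 0b0001; 0b0101 ⊕ 0b0001 = 0b0100.
C5: T = 0b1011, S = E(K, T) = 0b0010; 0b0111 ⊕ 0b0010 = 0b0101.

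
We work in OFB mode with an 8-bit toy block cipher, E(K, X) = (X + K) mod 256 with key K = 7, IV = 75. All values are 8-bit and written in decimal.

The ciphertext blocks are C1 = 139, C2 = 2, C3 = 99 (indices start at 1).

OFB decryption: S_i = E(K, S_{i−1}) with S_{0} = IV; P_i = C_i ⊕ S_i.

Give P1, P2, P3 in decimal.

P1: S = E(K, 75) = 82; 139 ⊕ 82 = 217.
P2: S = E(K, 82) = 89; 2 ⊕ 89 = 91.
P3: S = E(K, 89) = 96; 99 ⊕ 96 = 3.

P1 = 217, P2 = 91, P3 = 3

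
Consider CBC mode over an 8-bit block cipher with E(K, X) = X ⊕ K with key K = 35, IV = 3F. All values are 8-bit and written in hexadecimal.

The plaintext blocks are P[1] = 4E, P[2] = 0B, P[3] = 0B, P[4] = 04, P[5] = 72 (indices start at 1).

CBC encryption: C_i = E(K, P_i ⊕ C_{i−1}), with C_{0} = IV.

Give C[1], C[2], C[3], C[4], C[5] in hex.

C[1] = 44, C[2] = 7A, C[3] = 44, C[4] = 75, C[5] = 32

C[1]: P[1] ⊕ 3F = 71; E(K, 71) = 44.
C[2]: P[2] ⊕ 44 = 4F; E(K, 4F) = 7A.
C[3]: P[3] ⊕ 7A = 71; E(K, 71) = 44.
C[4]: P[4] ⊕ 44 = 40; E(K, 40) = 75.
C[5]: P[5] ⊕ 75 = 07; E(K, 07) = 32.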